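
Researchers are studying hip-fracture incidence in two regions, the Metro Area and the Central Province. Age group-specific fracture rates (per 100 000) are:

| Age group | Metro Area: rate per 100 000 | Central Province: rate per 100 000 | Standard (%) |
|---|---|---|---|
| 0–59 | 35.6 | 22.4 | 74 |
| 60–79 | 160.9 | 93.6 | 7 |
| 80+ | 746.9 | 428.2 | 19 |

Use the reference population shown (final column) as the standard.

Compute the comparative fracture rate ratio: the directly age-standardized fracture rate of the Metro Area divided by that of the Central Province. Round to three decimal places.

1.718

Standard weights: 0.74, 0.07, 0.19.
The Metro Area: 0.7400×35.6 + 0.0700×160.9 + 0.1900×746.9 = 179.5180 per 100 000.
The Central Province: 0.7400×22.4 + 0.0700×93.6 + 0.1900×428.2 = 104.4860 per 100 000.
Ratio = 179.5180 ÷ 104.4860 = 1.71811.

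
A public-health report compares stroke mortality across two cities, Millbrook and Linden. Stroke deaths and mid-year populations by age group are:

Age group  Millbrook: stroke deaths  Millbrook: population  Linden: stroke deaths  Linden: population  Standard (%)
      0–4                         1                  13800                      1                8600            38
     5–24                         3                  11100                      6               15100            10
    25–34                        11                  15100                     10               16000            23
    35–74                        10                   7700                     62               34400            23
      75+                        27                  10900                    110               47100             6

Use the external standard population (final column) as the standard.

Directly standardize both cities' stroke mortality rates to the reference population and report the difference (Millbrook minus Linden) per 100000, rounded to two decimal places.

Age-specific rates per 100000 for Millbrook: 7.25, 27.03, 72.85, 129.87, 247.71.
For Linden: 11.63, 39.74, 62.50, 180.23, 233.55.
Standard weights: 0.38, 0.10, 0.23, 0.23, 0.06.
Millbrook: 0.3800×7.25 + 0.1000×27.03 + 0.2300×72.85 + 0.2300×129.87 + 0.0600×247.71 = 66.9438 per 100000.
Linden: 0.3800×11.63 + 0.1000×39.74 + 0.2300×62.50 + 0.2300×180.23 + 0.0600×233.55 = 78.2333 per 100000.
Difference = 66.9438 − 78.2333 = -11.2895.

-11.29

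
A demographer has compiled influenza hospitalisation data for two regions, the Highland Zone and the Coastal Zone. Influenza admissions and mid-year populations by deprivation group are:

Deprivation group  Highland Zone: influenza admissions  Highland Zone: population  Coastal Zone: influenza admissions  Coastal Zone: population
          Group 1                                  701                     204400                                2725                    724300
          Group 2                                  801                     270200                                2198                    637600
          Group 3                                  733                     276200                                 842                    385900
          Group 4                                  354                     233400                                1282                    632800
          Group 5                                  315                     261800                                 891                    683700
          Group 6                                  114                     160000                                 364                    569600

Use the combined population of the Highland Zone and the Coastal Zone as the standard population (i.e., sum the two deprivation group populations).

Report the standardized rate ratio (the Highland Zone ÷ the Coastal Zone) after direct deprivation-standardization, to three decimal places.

Deprivation-specific rates per 100000 for the Highland Zone: 342.95, 296.45, 265.39, 151.67, 120.32, 71.25.
For the Coastal Zone: 376.23, 344.73, 218.19, 202.59, 130.32, 63.90.
Combined standard total = 5039900; weights = 0.1843, 0.1801, 0.1314, 0.1719, 0.1876, 0.1448.
The Highland Zone: 0.1843×342.95 + 0.1801×296.45 + 0.1314×265.39 + 0.1719×151.67 + 0.1876×120.32 + 0.1448×71.25 = 210.4119 per 100000.
The Coastal Zone: 0.1843×376.23 + 0.1801×344.73 + 0.1314×218.19 + 0.1719×202.59 + 0.1876×130.32 + 0.1448×63.90 = 228.6034 per 100000.
Ratio = 210.4119 ÷ 228.6034 = 0.92042.

0.920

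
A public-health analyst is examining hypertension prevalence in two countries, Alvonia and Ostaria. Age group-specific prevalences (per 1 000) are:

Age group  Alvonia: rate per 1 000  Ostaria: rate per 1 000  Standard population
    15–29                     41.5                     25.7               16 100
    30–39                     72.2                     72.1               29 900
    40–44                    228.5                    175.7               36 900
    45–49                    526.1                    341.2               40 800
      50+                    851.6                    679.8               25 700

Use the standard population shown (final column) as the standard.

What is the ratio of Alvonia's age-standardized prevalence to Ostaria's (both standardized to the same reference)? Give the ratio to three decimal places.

1.350

Standard total = 149 400; weights = 0.1078, 0.2001, 0.2470, 0.2731, 0.1720.
Alvonia: 0.1078×41.5 + 0.2001×72.2 + 0.2470×228.5 + 0.2731×526.1 + 0.1720×851.6 = 365.5260 per 1 000.
Ostaria: 0.1078×25.7 + 0.2001×72.1 + 0.2470×175.7 + 0.2731×341.2 + 0.1720×679.8 = 270.7143 per 1 000.
Ratio = 365.5260 ÷ 270.7143 = 1.35023.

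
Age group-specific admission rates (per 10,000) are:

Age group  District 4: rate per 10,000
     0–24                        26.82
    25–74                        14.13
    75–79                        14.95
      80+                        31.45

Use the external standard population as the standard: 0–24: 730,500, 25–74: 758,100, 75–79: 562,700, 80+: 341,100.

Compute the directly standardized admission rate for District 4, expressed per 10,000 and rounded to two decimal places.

20.67

Standard total = 2,392,400; weights = 0.3053, 0.3169, 0.2352, 0.1426.
Standardized rate: 0.3053×26.82 + 0.3169×14.13 + 0.2352×14.95 + 0.1426×31.45 = 20.6671 per 10,000.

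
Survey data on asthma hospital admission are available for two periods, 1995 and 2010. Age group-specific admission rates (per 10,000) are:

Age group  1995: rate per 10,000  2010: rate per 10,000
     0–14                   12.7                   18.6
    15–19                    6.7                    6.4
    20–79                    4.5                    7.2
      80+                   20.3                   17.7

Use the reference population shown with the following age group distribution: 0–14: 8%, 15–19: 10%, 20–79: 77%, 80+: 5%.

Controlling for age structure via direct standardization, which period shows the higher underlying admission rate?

2010

Standard weights: 0.08, 0.10, 0.77, 0.05.
1995: 0.0800×12.7 + 0.1000×6.7 + 0.7700×4.5 + 0.0500×20.3 = 6.1660 per 10,000.
2010: 0.0800×18.6 + 0.1000×6.4 + 0.7700×7.2 + 0.0500×17.7 = 8.5570 per 10,000.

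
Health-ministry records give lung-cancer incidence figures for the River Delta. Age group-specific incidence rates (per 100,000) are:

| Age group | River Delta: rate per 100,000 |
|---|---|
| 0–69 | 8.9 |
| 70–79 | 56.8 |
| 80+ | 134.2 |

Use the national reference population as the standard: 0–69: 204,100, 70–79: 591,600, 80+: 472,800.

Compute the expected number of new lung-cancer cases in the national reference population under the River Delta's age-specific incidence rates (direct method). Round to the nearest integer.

Expected new lung-cancer cases = Σ (standard pop × age-specific rate ÷ 100,000)
= 204,100×8.9/100,000 + 591,600×56.8/100,000 + 472,800×134.2/100,000
= 18.16 + 336.03 + 634.50 = 988.69.

989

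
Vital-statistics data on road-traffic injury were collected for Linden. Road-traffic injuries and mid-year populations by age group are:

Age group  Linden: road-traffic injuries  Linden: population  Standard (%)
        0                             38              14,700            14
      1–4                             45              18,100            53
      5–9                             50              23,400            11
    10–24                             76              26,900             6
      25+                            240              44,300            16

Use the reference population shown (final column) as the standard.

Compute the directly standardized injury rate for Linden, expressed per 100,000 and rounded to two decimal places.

Age-specific rates per 100,000 for Linden: 258.50, 248.62, 213.68, 282.53, 541.76.
Standard weights: 0.14, 0.53, 0.11, 0.06, 0.16.
Standardized rate: 0.1400×258.50 + 0.5300×248.62 + 0.1100×213.68 + 0.0600×282.53 + 0.1600×541.76 = 295.0961 per 100,000.

295.10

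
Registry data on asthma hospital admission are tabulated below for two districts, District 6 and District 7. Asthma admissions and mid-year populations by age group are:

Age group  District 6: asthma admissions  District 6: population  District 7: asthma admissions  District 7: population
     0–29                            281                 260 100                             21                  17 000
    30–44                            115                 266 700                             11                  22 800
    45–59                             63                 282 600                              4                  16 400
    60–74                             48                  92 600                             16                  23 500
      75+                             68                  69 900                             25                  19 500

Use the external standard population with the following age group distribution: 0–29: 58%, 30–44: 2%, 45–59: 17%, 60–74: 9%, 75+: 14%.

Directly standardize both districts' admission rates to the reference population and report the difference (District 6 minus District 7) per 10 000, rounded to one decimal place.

Age-specific rates per 10 000 for District 6: 10.80, 4.31, 2.23, 5.18, 9.73.
For District 7: 12.35, 4.82, 2.44, 6.81, 12.82.
Standard weights: 0.58, 0.02, 0.17, 0.09, 0.14.
District 6: 0.5800×10.80 + 0.0200×4.31 + 0.1700×2.23 + 0.0900×5.18 + 0.1400×9.73 = 8.5597 per 10 000.
District 7: 0.5800×12.35 + 0.0200×4.82 + 0.1700×2.44 + 0.0900×6.81 + 0.1400×12.82 = 10.0835 per 10 000.
Difference = 8.5597 − 10.0835 = -1.5237.

-1.5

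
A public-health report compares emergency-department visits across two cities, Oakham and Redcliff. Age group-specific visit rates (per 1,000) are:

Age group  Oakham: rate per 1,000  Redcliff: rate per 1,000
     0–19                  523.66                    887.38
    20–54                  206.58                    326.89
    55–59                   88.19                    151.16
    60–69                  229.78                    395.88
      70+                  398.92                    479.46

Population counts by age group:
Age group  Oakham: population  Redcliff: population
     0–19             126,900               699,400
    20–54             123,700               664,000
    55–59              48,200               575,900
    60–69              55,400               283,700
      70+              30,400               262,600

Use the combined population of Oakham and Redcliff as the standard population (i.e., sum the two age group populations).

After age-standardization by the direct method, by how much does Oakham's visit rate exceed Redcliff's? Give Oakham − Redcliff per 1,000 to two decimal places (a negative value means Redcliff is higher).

-179.27

Combined standard total = 2,870,200; weights = 0.2879, 0.2744, 0.2174, 0.1181, 0.1021.
Oakham: 0.2879×523.66 + 0.2744×206.58 + 0.2174×88.19 + 0.1181×229.78 + 0.1021×398.92 = 294.4968 per 1,000.
Redcliff: 0.2879×887.38 + 0.2744×326.89 + 0.2174×151.16 + 0.1181×395.88 + 0.1021×479.46 = 473.7638 per 1,000.
Difference = 294.4968 − 473.7638 = -179.2671.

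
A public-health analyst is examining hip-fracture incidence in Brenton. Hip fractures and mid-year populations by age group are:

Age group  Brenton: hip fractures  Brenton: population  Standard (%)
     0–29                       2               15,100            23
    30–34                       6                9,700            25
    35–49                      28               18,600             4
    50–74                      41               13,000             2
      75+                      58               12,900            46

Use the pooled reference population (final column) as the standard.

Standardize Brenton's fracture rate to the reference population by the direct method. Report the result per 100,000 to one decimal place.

237.7

Age-specific rates per 100,000 for Brenton: 13.25, 61.86, 150.54, 315.38, 449.61.
Standard weights: 0.23, 0.25, 0.04, 0.02, 0.46.
Standardized rate: 0.2300×13.25 + 0.2500×61.86 + 0.0400×150.54 + 0.0200×315.38 + 0.4600×449.61 = 237.6612 per 100,000.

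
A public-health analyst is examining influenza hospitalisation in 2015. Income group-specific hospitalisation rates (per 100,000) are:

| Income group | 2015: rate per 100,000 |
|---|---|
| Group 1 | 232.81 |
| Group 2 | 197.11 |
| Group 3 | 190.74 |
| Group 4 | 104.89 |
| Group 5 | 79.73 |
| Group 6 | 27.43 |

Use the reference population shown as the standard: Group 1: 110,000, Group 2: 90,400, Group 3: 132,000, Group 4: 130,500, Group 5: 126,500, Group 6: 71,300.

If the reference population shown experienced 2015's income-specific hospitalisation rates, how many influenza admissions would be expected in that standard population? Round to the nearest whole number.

Expected influenza admissions = Σ (standard pop × income-specific rate ÷ 100,000)
= 110,000×232.81/100,000 + 90,400×197.11/100,000 + 132,000×190.74/100,000 + 130,500×104.89/100,000 + 126,500×79.73/100,000 + 71,300×27.43/100,000
= 256.09 + 178.19 + 251.78 + 136.88 + 100.86 + 19.56 = 943.35.

943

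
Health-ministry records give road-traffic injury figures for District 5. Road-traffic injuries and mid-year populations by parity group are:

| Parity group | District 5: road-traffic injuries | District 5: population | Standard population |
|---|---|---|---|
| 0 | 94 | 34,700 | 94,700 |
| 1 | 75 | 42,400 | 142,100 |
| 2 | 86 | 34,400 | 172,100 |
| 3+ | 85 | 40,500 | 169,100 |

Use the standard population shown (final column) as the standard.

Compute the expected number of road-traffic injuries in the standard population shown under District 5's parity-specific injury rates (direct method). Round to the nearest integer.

Parity-specific rates per 100,000 for District 5: 270.89, 176.89, 250.00, 209.88.
Expected road-traffic injuries = Σ (standard pop × parity-specific rate ÷ 100,000)
= 94,700×270.89/100,000 + 142,100×176.89/100,000 + 172,100×250.00/100,000 + 169,100×209.88/100,000
= 256.54 + 251.36 + 430.25 + 354.90 = 1293.04.

1293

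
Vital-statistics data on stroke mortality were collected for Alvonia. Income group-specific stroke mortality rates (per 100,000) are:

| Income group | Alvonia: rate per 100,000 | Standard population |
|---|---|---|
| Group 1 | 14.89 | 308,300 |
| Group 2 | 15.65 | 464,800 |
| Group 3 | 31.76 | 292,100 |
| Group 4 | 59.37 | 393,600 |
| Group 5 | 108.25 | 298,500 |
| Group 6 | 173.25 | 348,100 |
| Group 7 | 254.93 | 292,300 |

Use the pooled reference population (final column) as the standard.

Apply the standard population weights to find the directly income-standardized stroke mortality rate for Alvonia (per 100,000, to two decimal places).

Standard total = 2,397,700; weights = 0.1286, 0.1939, 0.1218, 0.1642, 0.1245, 0.1452, 0.1219.
Standardized rate: 0.1286×14.89 + 0.1939×15.65 + 0.1218×31.76 + 0.1642×59.37 + 0.1245×108.25 + 0.1452×173.25 + 0.1219×254.93 = 88.2708 per 100,000.

88.27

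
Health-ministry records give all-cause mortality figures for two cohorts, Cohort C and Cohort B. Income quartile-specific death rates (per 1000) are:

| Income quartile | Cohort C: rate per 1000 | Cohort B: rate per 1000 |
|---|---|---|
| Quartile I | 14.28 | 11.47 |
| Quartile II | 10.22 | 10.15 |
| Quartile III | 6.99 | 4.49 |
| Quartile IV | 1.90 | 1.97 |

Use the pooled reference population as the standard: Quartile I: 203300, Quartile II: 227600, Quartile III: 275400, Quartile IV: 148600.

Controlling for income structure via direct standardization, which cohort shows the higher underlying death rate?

Standard total = 854900; weights = 0.2378, 0.2662, 0.3221, 0.1738.
Cohort C: 0.2378×14.28 + 0.2662×10.22 + 0.3221×6.99 + 0.1738×1.90 = 8.6988 per 1000.
Cohort B: 0.2378×11.47 + 0.2662×10.15 + 0.3221×4.49 + 0.1738×1.97 = 7.2187 per 1000.

Cohort C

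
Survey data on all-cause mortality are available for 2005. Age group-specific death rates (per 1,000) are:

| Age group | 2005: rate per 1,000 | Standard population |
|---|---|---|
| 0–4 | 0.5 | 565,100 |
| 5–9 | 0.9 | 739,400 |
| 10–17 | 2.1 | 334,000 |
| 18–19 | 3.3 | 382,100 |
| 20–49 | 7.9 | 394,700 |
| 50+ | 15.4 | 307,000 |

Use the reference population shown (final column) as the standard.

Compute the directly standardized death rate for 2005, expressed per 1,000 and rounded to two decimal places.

3.95

Standard total = 2,722,300; weights = 0.2076, 0.2716, 0.1227, 0.1404, 0.1450, 0.1128.
Standardized rate: 0.2076×0.5 + 0.2716×0.9 + 0.1227×2.1 + 0.1404×3.3 + 0.1450×7.9 + 0.1128×15.4 = 3.9512 per 1,000.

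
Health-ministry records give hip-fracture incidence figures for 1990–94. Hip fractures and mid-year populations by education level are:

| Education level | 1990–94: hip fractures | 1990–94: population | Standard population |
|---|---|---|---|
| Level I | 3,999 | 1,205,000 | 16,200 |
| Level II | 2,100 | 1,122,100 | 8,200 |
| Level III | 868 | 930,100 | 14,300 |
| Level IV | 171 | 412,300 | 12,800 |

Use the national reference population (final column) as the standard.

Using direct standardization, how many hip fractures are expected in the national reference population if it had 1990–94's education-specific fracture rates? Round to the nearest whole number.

88

Education-specific rates per 100,000 for 1990–94: 331.87, 187.15, 93.32, 41.47.
Expected hip fractures = Σ (standard pop × education-specific rate ÷ 100,000)
= 16,200×331.87/100,000 + 8,200×187.15/100,000 + 14,300×93.32/100,000 + 12,800×41.47/100,000
= 53.76 + 15.35 + 13.35 + 5.31 = 87.76.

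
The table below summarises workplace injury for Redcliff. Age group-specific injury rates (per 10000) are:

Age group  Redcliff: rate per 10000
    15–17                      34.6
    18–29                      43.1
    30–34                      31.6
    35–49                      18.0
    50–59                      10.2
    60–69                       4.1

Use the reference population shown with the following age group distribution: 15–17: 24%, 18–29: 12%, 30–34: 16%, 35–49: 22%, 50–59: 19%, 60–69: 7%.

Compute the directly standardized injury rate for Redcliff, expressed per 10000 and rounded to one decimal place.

Standard weights: 0.24, 0.12, 0.16, 0.22, 0.19, 0.07.
Standardized rate: 0.2400×34.6 + 0.1200×43.1 + 0.1600×31.6 + 0.2200×18.0 + 0.1900×10.2 + 0.0700×4.1 = 24.7170 per 10000.

24.7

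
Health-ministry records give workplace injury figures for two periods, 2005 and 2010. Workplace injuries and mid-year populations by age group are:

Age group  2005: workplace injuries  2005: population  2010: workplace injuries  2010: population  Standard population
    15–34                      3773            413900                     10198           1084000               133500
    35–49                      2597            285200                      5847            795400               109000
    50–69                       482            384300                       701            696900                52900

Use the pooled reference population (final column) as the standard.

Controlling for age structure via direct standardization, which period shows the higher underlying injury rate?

Age-specific rates per 10000 for 2005: 91.16, 91.06, 12.54.
For 2010: 94.08, 73.51, 10.06.
Standard total = 295400; weights = 0.4519, 0.3690, 0.1791.
2005: 0.4519×91.16 + 0.3690×91.06 + 0.1791×12.54 = 77.0427 per 10000.
2010: 0.4519×94.08 + 0.3690×73.51 + 0.1791×10.06 = 71.4423 per 10000.
The crude rates (63.25 vs 65.00) would put 2010 higher, but that reflects its age composition; once standardized to a common age structure, 2005 has the higher underlying rate.

2005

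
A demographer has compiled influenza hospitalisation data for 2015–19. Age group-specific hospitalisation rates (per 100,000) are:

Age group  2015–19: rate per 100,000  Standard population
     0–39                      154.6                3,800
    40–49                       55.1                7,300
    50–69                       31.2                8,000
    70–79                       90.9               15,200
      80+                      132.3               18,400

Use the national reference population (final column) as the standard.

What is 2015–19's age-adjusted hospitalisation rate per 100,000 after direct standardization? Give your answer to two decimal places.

95.93

Standard total = 52,700; weights = 0.0721, 0.1385, 0.1518, 0.2884, 0.3491.
Standardized rate: 0.0721×154.6 + 0.1385×55.1 + 0.1518×31.2 + 0.2884×90.9 + 0.3491×132.3 = 95.9262 per 100,000.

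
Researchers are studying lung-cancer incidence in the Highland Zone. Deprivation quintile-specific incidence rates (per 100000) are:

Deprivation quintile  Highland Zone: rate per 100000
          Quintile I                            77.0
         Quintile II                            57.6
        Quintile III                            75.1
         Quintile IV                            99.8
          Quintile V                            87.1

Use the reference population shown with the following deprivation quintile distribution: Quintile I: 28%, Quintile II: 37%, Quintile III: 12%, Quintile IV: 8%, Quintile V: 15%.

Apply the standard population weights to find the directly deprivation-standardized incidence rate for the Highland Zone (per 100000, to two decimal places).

Standard weights: 0.28, 0.37, 0.12, 0.08, 0.15.
Standardized rate: 0.2800×77.0 + 0.3700×57.6 + 0.1200×75.1 + 0.0800×99.8 + 0.1500×87.1 = 72.9330 per 100000.

72.93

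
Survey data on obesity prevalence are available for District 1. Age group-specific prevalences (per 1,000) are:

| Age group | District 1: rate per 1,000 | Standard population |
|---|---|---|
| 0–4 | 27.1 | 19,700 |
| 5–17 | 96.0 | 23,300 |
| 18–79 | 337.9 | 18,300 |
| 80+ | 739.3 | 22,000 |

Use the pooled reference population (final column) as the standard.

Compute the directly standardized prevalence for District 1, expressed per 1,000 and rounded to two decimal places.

302.75

Standard total = 83,300; weights = 0.2365, 0.2797, 0.2197, 0.2641.
Standardized rate: 0.2365×27.1 + 0.2797×96.0 + 0.2197×337.9 + 0.2641×739.3 = 302.7472 per 1,000.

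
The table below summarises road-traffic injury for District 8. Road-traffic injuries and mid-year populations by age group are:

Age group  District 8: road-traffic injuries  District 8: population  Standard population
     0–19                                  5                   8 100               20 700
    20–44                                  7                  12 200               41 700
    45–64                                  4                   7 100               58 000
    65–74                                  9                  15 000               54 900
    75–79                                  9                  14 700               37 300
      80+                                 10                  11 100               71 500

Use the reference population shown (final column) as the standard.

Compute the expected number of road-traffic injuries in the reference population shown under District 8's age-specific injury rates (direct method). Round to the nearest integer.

190

Age-specific rates per 100 000 for District 8: 61.73, 57.38, 56.34, 60.00, 61.22, 90.09.
Expected road-traffic injuries = Σ (standard pop × age-specific rate ÷ 100 000)
= 20 700×61.73/100 000 + 41 700×57.38/100 000 + 58 000×56.34/100 000 + 54 900×60.00/100 000 + 37 300×61.22/100 000 + 71 500×90.09/100 000
= 12.78 + 23.93 + 32.68 + 32.94 + 22.84 + 64.41 = 189.57.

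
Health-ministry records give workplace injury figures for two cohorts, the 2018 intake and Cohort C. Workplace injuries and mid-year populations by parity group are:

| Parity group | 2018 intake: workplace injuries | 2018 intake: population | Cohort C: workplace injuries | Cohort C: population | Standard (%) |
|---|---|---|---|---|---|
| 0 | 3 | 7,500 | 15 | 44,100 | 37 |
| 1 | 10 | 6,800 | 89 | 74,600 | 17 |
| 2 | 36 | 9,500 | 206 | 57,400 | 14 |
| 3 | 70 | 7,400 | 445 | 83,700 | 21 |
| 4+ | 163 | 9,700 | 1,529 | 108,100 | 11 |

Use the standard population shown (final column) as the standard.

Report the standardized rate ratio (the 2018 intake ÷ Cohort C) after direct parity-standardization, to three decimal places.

Parity-specific rates per 10,000 for the 2018 intake: 4.00, 14.71, 37.89, 94.59, 168.04.
For Cohort C: 3.40, 11.93, 35.89, 53.17, 141.44.
Standard weights: 0.37, 0.17, 0.14, 0.21, 0.11.
The 2018 intake: 0.3700×4.00 + 0.1700×14.71 + 0.1400×37.89 + 0.2100×94.59 + 0.1100×168.04 = 47.6347 per 10,000.
Cohort C: 0.3700×3.40 + 0.1700×11.93 + 0.1400×35.89 + 0.2100×53.17 + 0.1100×141.44 = 35.0347 per 10,000.
Ratio = 47.6347 ÷ 35.0347 = 1.35964.

1.360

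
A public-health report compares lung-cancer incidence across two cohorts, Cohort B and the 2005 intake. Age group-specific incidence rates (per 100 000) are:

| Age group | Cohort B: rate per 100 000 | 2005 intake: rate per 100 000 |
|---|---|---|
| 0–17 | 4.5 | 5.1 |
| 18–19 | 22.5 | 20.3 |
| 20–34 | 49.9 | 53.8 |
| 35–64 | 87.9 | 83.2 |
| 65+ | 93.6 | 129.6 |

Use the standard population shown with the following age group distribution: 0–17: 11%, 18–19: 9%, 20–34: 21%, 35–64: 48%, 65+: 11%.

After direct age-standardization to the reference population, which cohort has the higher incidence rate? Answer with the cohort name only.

Standard weights: 0.11, 0.09, 0.21, 0.48, 0.11.
Cohort B: 0.1100×4.5 + 0.0900×22.5 + 0.2100×49.9 + 0.4800×87.9 + 0.1100×93.6 = 65.4870 per 100 000.
The 2005 intake: 0.1100×5.1 + 0.0900×20.3 + 0.2100×53.8 + 0.4800×83.2 + 0.1100×129.6 = 67.8780 per 100 000.

2005 intake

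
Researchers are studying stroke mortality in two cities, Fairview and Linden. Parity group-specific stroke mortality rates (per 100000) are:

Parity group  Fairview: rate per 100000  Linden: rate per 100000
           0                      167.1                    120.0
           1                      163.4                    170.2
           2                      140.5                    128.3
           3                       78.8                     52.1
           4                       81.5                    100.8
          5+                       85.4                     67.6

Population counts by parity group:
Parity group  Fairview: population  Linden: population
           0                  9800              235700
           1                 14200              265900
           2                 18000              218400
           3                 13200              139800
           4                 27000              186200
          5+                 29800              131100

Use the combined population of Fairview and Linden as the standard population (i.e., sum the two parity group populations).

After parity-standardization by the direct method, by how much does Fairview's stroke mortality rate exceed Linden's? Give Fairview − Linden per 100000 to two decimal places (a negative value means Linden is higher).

Combined standard total = 1289100; weights = 0.1904, 0.2173, 0.1834, 0.1187, 0.1654, 0.1248.
Fairview: 0.1904×167.1 + 0.2173×163.4 + 0.1834×140.5 + 0.1187×78.8 + 0.1654×81.5 + 0.1248×85.4 = 126.5834 per 100000.
Linden: 0.1904×120.0 + 0.2173×170.2 + 0.1834×128.3 + 0.1187×52.1 + 0.1654×100.8 + 0.1248×67.6 = 114.6551 per 100000.
Difference = 126.5834 − 114.6551 = 11.9283.

11.93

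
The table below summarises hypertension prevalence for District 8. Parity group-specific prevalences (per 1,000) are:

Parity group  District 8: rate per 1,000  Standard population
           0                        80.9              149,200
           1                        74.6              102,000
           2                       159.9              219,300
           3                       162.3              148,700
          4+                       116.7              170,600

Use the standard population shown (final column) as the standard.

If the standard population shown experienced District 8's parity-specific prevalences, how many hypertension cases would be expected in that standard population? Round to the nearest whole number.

Expected hypertension cases = Σ (standard pop × parity-specific rate ÷ 1,000)
= 149,200×80.9/1,000 + 102,000×74.6/1,000 + 219,300×159.9/1,000 + 148,700×162.3/1,000 + 170,600×116.7/1,000
= 12070.28 + 7609.20 + 35066.07 + 24134.01 + 19909.02 = 98788.58.

98789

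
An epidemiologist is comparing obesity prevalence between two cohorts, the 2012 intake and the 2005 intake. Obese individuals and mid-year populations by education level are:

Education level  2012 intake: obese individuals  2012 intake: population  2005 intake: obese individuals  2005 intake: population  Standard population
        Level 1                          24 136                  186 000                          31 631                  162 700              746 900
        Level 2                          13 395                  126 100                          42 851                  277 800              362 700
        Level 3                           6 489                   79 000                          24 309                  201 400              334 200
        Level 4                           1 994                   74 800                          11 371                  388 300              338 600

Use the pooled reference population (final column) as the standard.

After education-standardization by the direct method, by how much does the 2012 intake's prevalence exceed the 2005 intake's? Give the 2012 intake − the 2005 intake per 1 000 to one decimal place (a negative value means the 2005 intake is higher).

Education-specific rates per 1 000 for the 2012 intake: 129.763, 106.225, 82.139, 26.658.
For the 2005 intake: 194.413, 154.251, 120.700, 29.284.
Standard total = 1 782 400; weights = 0.4190, 0.2035, 0.1875, 0.1900.
The 2012 intake: 0.4190×129.763 + 0.2035×106.225 + 0.1875×82.139 + 0.1900×26.658 = 96.4573 per 1 000.
The 2005 intake: 0.4190×194.413 + 0.2035×154.251 + 0.1875×120.700 + 0.1900×29.284 = 141.0500 per 1 000.
Difference = 96.4573 − 141.0500 = -44.5928.

-44.6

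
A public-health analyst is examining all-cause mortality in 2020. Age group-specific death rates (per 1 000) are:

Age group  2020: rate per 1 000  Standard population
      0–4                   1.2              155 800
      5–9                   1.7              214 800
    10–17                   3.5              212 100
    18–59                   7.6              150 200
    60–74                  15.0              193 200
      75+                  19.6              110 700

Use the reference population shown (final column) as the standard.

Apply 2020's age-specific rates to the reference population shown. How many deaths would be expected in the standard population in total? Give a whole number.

Expected deaths = Σ (standard pop × age-specific rate ÷ 1 000)
= 155 800×1.2/1 000 + 214 800×1.7/1 000 + 212 100×3.5/1 000 + 150 200×7.6/1 000 + 193 200×15.0/1 000 + 110 700×19.6/1 000
= 186.96 + 365.16 + 742.35 + 1141.52 + 2898.00 + 2169.72 = 7503.71.

7504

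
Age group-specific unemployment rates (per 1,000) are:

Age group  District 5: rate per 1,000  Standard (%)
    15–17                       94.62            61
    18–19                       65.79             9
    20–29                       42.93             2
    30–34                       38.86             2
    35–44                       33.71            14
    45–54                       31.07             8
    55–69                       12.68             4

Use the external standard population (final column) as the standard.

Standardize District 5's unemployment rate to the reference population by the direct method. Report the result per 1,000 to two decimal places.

72.99

Standard weights: 0.61, 0.09, 0.02, 0.02, 0.14, 0.08, 0.04.
Standardized rate: 0.6100×94.62 + 0.0900×65.79 + 0.0200×42.93 + 0.0200×38.86 + 0.1400×33.71 + 0.0800×31.07 + 0.0400×12.68 = 72.9873 per 1,000.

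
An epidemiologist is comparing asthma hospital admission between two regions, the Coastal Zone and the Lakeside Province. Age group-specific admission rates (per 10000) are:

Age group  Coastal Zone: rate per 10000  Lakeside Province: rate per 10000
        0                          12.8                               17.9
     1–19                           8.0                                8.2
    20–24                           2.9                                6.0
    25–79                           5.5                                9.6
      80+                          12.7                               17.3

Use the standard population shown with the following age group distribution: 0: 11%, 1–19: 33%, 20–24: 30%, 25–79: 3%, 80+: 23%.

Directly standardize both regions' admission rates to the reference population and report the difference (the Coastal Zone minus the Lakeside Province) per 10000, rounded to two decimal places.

Standard weights: 0.11, 0.33, 0.30, 0.03, 0.23.
The Coastal Zone: 0.1100×12.8 + 0.3300×8.0 + 0.3000×2.9 + 0.0300×5.5 + 0.2300×12.7 = 8.0040 per 10000.
The Lakeside Province: 0.1100×17.9 + 0.3300×8.2 + 0.3000×6.0 + 0.0300×9.6 + 0.2300×17.3 = 10.7420 per 10000.
Difference = 8.0040 − 10.7420 = -2.7380.

-2.74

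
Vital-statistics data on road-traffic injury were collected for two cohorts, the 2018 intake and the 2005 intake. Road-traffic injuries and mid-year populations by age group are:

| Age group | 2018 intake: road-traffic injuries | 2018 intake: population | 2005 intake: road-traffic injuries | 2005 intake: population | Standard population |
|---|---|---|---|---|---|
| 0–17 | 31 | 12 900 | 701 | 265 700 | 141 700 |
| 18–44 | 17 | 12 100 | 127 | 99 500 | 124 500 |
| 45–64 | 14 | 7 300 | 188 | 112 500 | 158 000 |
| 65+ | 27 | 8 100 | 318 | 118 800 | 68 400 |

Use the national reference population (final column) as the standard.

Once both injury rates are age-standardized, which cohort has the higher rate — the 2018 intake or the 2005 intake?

Age-specific rates per 100 000 for the 2018 intake: 240.31, 140.50, 191.78, 333.33.
For the 2005 intake: 263.83, 127.64, 167.11, 267.68.
Standard total = 492 600; weights = 0.2877, 0.2527, 0.3207, 0.1389.
The 2018 intake: 0.2877×240.31 + 0.2527×140.50 + 0.3207×191.78 + 0.1389×333.33 = 212.4341 per 100 000.
The 2005 intake: 0.2877×263.83 + 0.2527×127.64 + 0.3207×167.11 + 0.1389×267.68 = 198.9210 per 100 000.
The crude rates (220.30 vs 223.64) would put the 2005 intake higher, but that reflects its age composition; once standardized to a common age structure, the 2018 intake has the higher underlying rate.

2018 intake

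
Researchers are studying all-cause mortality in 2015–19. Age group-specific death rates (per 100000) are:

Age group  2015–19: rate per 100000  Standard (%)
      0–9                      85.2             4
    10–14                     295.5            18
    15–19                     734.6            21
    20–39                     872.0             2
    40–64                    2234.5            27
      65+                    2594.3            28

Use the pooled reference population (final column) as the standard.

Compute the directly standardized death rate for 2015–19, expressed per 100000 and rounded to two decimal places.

Standard weights: 0.04, 0.18, 0.21, 0.02, 0.27, 0.28.
Standardized rate: 0.0400×85.2 + 0.1800×295.5 + 0.2100×734.6 + 0.0200×872.0 + 0.2700×2234.5 + 0.2800×2594.3 = 1558.0230 per 100000.

1558.02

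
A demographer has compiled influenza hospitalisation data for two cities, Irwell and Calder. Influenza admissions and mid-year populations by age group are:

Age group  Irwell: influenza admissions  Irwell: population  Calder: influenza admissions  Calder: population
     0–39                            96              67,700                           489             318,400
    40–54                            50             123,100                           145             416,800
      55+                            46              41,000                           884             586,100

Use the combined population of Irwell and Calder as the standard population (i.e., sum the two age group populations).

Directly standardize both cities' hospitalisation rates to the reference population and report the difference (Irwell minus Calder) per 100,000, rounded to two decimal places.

-16.50

Age-specific rates per 100,000 for Irwell: 141.80, 40.62, 112.20.
For Calder: 153.58, 34.79, 150.83.
Combined standard total = 1,553,100; weights = 0.2486, 0.3476, 0.4038.
Irwell: 0.2486×141.80 + 0.3476×40.62 + 0.4038×112.20 = 94.6730 per 100,000.
Calder: 0.2486×153.58 + 0.3476×34.79 + 0.4038×150.83 = 111.1737 per 100,000.
Difference = 94.6730 − 111.1737 = -16.5007.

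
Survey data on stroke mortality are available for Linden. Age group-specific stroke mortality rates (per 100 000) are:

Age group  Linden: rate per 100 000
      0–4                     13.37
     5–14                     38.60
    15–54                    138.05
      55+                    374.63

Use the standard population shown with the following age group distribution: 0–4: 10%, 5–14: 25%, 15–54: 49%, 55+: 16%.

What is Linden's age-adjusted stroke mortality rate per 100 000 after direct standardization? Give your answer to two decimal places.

Standard weights: 0.10, 0.25, 0.49, 0.16.
Standardized rate: 0.1000×13.37 + 0.2500×38.60 + 0.4900×138.05 + 0.1600×374.63 = 138.5723 per 100 000.

138.57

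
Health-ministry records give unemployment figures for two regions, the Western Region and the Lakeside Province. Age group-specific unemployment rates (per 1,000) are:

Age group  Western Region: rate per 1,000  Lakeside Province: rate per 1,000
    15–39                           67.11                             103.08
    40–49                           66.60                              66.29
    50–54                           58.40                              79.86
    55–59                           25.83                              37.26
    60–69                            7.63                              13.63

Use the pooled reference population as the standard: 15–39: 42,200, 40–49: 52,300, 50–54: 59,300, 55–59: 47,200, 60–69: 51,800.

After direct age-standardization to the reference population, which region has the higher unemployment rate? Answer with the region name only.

Standard total = 252,800; weights = 0.1669, 0.2069, 0.2346, 0.1867, 0.2049.
The Western Region: 0.1669×67.11 + 0.2069×66.60 + 0.2346×58.40 + 0.1867×25.83 + 0.2049×7.63 = 45.0663 per 1,000.
The Lakeside Province: 0.1669×103.08 + 0.2069×66.29 + 0.2346×79.86 + 0.1867×37.26 + 0.2049×13.63 = 59.4041 per 1,000.

Lakeside Province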